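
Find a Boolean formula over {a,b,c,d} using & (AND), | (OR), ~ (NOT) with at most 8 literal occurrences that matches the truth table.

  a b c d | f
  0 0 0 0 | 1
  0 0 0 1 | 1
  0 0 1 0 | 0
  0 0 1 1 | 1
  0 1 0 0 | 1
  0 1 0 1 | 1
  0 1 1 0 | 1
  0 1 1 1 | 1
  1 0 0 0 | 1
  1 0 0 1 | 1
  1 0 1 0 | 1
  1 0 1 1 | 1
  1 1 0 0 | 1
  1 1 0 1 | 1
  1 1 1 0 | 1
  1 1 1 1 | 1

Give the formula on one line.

  ~c = 1100110011001100
  (b & ~c) = 0000110000001100
  ((b & ~c) | d) = 0101110101011101
  (a | b) = 0000111111111111
  (((b & ~c) | d) | (a | b)) = 0101111111111111
  ((((b & ~c) | d) | (a | b)) | ~c) = 1101111111111111

((((b & ~c) | d) | (a | b)) | ~c)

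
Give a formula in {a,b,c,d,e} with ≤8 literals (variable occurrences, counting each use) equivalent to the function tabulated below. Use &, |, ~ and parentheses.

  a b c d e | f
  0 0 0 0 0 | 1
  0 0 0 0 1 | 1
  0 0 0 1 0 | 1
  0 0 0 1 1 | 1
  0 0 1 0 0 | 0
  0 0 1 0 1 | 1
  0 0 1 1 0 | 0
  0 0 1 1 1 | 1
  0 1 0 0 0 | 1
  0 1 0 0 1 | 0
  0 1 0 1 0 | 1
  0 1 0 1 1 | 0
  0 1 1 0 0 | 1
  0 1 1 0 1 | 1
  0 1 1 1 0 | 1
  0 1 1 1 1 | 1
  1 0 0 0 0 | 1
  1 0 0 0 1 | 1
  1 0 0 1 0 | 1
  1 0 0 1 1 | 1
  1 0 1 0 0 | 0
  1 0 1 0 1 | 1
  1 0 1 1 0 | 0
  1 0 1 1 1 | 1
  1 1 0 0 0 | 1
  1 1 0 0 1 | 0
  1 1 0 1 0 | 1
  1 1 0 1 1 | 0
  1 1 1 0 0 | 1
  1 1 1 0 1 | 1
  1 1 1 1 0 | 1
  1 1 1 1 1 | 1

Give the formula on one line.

(((~b | c) & e) | ((~e & ~c) | (b & c)))

  ~b = 11111111000000001111111100000000
  (~b | c) = 11111111000011111111111100001111
  ((~b | c) & e) = 01010101000001010101010100000101
  ~e = 10101010101010101010101010101010
  ~c = 11110000111100001111000011110000
  (~e & ~c) = 10100000101000001010000010100000
  (b & c) = 00000000000011110000000000001111
  ((~e & ~c) | (b & c)) = 10100000101011111010000010101111
  (((~b | c) & e) | ((~e & ~c) | (b & c))) = 11110101101011111111010110101111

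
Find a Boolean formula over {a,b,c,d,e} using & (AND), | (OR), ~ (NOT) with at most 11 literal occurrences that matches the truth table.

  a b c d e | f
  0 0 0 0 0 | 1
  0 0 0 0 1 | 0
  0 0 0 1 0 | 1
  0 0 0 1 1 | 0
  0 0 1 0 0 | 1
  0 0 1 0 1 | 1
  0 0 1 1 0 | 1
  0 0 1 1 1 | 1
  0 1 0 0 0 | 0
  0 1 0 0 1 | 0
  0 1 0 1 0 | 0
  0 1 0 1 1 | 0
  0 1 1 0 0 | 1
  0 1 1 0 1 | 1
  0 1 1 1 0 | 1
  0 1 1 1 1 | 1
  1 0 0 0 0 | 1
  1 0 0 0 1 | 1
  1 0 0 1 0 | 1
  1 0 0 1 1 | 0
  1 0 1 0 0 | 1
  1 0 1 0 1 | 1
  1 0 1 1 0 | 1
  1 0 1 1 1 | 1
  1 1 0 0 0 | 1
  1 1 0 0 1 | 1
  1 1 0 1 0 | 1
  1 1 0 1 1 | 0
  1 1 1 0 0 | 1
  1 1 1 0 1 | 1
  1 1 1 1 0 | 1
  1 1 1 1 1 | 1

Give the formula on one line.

  (e & c) = 00000101000001010000010100000101
  ((e & c) & d) = 00000001000000010000000100000001
  ~e = 10101010101010101010101010101010
  ~d = 11001100110011001100110011001100
  (~d & a) = 00000000000000001100110011001100
  (~e | (~d & a)) = 10101010101010101110111011101110
  ~b = 11111111000000001111111100000000
  (a | ~b) = 11111111000000001111111111111111
  ((~e | (~d & a)) & (a | ~b)) = 10101010000000001110111011101110
  (((e & c) & d) | ((~e | (~d & a)) & (a | ~b))) = 10101011000000011110111111101111
  ((((e & c) & d) | ((~e | (~d & a)) & (a | ~b))) | c) = 10101111000011111110111111101111

((((e & c) & d) | ((~e | (~d & a)) & (a | ~b))) | c)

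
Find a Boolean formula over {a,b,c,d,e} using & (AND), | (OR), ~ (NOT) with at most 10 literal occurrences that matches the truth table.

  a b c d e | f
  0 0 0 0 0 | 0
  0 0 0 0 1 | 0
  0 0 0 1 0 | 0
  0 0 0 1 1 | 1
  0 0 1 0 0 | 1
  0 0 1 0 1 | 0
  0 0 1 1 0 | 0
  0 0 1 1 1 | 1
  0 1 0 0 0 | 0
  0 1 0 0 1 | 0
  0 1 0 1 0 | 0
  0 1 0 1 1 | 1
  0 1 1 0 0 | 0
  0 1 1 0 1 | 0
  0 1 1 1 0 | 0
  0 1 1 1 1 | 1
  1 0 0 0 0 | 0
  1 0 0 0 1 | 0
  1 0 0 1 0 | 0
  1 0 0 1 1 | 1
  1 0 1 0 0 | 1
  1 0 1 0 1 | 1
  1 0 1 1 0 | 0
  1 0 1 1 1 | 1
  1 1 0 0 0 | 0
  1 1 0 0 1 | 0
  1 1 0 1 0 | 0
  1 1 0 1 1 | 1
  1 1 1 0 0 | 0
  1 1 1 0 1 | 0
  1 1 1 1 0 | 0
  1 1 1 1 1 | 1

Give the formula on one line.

  (e & d) = 00010001000100010001000100010001
  ~b = 11111111000000001111111100000000
  ~d = 11001100110011001100110011001100
  (e | ~d) = 11011101110111011101110111011101
  (~b & (e | ~d)) = 11011101000000001101110100000000
  ~e = 10101010101010101010101010101010
  (a | ~e) = 10101010101010101111111111111111
  ((a | ~e) & c) = 00001010000010100000111100001111
  ((~b & (e | ~d)) & ((a | ~e) & c)) = 00001000000000000000110100000000
  ((e & d) | ((~b & (e | ~d)) & ((a | ~e) & c))) = 00011001000100010001110100010001

((e & d) | ((~b & (e | ~d)) & ((a | ~e) & c)))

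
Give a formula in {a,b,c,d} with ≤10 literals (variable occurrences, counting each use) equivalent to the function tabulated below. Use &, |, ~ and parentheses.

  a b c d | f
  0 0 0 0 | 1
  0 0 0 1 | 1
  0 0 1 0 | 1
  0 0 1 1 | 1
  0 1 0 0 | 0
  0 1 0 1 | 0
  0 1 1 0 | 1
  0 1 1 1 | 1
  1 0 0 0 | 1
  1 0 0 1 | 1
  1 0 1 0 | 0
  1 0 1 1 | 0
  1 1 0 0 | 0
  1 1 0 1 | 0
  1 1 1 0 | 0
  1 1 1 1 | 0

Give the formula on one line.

  (c | b) = 0011111100111111
  ~a = 1111111100000000
  ((c | b) & ~a) = 0011111100000000
  ~b = 1111000011110000
  ~c = 1100110011001100
  (~b & ~c) = 1100000011000000
  (((c | b) & ~a) | (~b & ~c)) = 1111111111000000
  (c & b) = 0000001100000011
  ((c & b) | ~b) = 1111001111110011
  ((((c | b) & ~a) | (~b & ~c)) & ((c & b) | ~b)) = 1111001111000000

((((c | b) & ~a) | (~b & ~c)) & ((c & b) | ~b))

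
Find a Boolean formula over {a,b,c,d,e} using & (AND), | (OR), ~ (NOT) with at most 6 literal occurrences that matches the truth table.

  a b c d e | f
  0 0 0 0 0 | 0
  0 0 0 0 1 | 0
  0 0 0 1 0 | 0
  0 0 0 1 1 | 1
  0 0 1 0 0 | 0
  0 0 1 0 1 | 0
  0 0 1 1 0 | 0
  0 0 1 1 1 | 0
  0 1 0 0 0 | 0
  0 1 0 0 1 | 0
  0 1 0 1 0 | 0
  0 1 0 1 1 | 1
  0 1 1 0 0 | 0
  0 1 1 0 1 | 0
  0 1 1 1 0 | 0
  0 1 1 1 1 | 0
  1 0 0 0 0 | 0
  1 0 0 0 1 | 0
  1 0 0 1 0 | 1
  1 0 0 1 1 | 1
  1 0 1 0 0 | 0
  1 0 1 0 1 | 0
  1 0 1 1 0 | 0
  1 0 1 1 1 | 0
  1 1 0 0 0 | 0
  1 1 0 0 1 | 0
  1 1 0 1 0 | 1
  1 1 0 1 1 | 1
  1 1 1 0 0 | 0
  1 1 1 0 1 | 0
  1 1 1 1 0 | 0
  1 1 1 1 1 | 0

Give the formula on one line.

((e | (d & a)) & (~c & d))

  (d & a) = 00000000000000000011001100110011
  (e | (d & a)) = 01010101010101010111011101110111
  ~c = 11110000111100001111000011110000
  (~c & d) = 00110000001100000011000000110000
  ((e | (d & a)) & (~c & d)) = 00010000000100000011000000110000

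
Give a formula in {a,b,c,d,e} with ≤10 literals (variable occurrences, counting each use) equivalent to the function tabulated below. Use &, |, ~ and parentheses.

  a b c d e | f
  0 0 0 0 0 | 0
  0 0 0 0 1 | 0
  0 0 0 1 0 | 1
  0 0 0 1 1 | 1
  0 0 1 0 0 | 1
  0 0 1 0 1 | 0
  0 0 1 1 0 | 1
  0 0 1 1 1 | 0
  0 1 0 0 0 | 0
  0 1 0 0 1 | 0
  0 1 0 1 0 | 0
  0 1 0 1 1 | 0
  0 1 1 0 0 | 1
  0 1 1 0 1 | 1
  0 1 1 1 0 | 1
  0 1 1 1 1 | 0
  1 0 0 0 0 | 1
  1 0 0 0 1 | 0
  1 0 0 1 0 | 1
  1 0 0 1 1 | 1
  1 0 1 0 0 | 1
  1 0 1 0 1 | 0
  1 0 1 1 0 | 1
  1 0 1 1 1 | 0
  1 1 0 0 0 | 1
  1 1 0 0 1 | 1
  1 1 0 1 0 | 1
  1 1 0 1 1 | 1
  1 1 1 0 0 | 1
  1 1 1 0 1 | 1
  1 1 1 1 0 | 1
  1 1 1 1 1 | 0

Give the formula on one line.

  ~e = 10101010101010101010101010101010
  ~d = 11001100110011001100110011001100
  ~c = 11110000111100001111000011110000
  (~d | ~c) = 11111100111111001111110011111100
  (b & (~d | ~c)) = 00000000111111000000000011111100
  (~e | (b & (~d | ~c))) = 10101010111111101010101011111110
  (a | c) = 00001111000011111111111111111111
  ((~e | (b & (~d | ~c))) & (a | c)) = 00001010000011101010101011111110
  ~b = 11111111000000001111111100000000
  (d & ~b) = 00110011000000000011001100000000
  (~c & (d & ~b)) = 00110000000000000011000000000000
  (((~e | (b & (~d | ~c))) & (a | c)) | (~c & (d & ~b))) = 00111010000011101011101011111110

(((~e | (b & (~d | ~c))) & (a | c)) | (~c & (d & ~b)))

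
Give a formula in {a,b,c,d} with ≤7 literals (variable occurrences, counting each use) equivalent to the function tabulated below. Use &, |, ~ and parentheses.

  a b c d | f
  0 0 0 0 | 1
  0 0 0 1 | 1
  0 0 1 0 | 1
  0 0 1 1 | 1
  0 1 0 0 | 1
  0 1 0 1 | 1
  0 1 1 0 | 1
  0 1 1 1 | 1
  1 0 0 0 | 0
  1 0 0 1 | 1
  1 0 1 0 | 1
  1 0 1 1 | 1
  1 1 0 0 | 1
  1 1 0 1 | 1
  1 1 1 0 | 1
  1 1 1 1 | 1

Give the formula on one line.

((a & ((c | b) | d)) | (~a | c))

  (c | b) = 0011111100111111
  ((c | b) | d) = 0111111101111111
  (a & ((c | b) | d)) = 0000000001111111
  ~a = 1111111100000000
  (~a | c) = 1111111100110011
  ((a & ((c | b) | d)) | (~a | c)) = 1111111101111111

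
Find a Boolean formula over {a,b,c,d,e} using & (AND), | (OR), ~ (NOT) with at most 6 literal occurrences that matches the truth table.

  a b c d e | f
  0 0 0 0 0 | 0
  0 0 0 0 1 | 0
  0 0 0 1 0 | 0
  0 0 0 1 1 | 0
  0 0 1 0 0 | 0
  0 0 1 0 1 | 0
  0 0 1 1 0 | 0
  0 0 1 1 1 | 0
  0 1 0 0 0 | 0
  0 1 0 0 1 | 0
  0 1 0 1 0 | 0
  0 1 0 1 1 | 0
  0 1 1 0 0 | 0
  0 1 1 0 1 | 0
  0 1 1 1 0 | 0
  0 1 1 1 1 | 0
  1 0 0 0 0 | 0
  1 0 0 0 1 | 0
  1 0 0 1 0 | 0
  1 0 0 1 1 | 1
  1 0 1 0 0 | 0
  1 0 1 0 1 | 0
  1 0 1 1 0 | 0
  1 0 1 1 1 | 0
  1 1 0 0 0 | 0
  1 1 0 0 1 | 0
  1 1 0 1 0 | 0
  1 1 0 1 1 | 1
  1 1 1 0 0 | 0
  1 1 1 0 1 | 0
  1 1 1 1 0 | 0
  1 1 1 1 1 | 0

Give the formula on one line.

((~c & (d & a)) & e)

  ~c = 11110000111100001111000011110000
  (d & a) = 00000000000000000011001100110011
  (~c & (d & a)) = 00000000000000000011000000110000
  ((~c & (d & a)) & e) = 00000000000000000001000000010000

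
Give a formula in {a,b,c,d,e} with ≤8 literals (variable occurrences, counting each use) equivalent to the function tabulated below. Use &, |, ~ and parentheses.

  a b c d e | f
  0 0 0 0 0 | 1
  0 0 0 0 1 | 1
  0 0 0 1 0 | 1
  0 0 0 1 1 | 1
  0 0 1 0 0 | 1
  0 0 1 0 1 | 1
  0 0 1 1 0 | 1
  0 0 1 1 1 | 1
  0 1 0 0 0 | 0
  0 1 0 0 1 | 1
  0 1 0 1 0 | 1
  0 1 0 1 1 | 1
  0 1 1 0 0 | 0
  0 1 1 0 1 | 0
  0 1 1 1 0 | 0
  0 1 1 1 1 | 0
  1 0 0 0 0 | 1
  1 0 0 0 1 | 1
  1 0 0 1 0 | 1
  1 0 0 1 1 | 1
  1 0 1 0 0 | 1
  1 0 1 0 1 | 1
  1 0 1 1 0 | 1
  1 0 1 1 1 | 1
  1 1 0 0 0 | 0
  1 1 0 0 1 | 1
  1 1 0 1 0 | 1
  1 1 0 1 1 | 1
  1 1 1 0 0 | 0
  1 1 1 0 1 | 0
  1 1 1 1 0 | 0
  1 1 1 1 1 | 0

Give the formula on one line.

  ~b = 11111111000000001111111100000000
  ~c = 11110000111100001111000011110000
  (~b | ~c) = 11111111111100001111111111110000
  (~b | e) = 11111111010101011111111101010101
  ((~b | e) | d) = 11111111011101111111111101110111
  ((~b | ~c) & ((~b | e) | d)) = 11111111011100001111111101110000

((~b | ~c) & ((~b | e) | d))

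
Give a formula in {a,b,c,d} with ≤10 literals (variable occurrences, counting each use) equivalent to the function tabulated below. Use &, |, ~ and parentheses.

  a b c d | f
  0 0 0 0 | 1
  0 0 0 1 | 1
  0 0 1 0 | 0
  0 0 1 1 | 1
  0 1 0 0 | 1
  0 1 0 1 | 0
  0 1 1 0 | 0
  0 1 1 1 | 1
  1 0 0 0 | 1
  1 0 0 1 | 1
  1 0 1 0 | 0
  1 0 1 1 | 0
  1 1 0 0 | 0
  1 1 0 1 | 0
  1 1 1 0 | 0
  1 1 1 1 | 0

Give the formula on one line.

  ~a = 1111111100000000
  (d & ~a) = 0101010100000000
  ~b = 1111000011110000
  (~b | ~a) = 1111111111110000
  ~c = 1100110011001100
  ((~b | ~a) & ~c) = 1100110011000000
  ((d & ~a) | ((~b | ~a) & ~c)) = 1101110111000000
  ~d = 1010101010101010
  (~d | ~b) = 1111101011111010
  ((~d | ~b) | c) = 1111101111111011
  (((d & ~a) | ((~b | ~a) & ~c)) & ((~d | ~b) | c)) = 1101100111000000

(((d & ~a) | ((~b | ~a) & ~c)) & ((~d | ~b) | c))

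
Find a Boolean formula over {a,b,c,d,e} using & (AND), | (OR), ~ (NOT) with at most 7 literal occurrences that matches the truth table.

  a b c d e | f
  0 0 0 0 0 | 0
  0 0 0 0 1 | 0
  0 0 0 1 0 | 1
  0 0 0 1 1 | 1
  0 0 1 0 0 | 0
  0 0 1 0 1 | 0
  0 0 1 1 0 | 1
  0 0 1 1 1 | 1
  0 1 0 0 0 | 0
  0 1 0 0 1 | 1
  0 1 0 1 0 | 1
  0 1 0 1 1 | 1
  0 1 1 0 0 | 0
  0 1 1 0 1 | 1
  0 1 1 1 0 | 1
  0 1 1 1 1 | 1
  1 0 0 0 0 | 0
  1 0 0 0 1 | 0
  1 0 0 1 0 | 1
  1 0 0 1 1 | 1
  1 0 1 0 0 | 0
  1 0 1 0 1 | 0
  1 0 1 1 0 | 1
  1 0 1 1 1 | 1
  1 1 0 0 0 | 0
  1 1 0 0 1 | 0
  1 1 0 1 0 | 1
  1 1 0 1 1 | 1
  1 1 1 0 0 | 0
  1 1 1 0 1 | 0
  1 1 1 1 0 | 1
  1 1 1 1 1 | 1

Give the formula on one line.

((~a & (b & e)) | d)

  ~a = 11111111111111110000000000000000
  (b & e) = 00000000010101010000000001010101
  (~a & (b & e)) = 00000000010101010000000000000000
  ((~a & (b & e)) | d) = 00110011011101110011001100110011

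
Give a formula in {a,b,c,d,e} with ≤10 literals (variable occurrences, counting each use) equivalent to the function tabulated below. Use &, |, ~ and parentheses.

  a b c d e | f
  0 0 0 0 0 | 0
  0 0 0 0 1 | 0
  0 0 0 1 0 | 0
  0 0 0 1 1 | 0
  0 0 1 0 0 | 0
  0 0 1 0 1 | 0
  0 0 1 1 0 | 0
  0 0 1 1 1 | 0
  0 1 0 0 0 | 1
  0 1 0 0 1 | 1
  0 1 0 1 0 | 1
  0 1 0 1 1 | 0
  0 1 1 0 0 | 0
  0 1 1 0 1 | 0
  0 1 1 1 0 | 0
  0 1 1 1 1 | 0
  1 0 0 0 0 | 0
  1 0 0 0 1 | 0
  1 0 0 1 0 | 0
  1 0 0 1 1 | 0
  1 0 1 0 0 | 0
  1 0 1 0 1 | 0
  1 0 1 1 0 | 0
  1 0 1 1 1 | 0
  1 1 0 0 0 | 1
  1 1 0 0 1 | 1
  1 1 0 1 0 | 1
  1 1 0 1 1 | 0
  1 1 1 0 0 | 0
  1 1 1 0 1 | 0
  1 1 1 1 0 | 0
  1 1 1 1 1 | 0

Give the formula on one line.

  ~e = 10101010101010101010101010101010
  ~d = 11001100110011001100110011001100
  (~e | ~d) = 11101110111011101110111011101110
  ((~e | ~d) & b) = 00000000111011100000000011101110
  ~b = 11111111000000001111111100000000
  (~d & ~b) = 11001100000000001100110000000000
  (((~e | ~d) & b) | (~d & ~b)) = 11001100111011101100110011101110
  ~c = 11110000111100001111000011110000
  ((((~e | ~d) & b) | (~d & ~b)) & ~c) = 11000000111000001100000011100000
  (b & ((((~e | ~d) & b) | (~d & ~b)) & ~c)) = 00000000111000000000000011100000

(b & ((((~e | ~d) & b) | (~d & ~b)) & ~c))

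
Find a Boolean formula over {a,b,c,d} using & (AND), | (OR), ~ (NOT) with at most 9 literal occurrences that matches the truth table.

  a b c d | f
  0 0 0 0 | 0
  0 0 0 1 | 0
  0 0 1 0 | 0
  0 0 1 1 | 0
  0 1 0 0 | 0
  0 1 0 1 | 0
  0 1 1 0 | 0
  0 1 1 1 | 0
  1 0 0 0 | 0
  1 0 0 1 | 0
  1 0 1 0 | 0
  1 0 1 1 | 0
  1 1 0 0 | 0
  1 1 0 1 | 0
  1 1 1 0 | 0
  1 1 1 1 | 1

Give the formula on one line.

((c & ((b | ~d) & ((b | ~a) & d))) & a)

  ~d = 1010101010101010
  (b | ~d) = 1010111110101111
  ~a = 1111111100000000
  (b | ~a) = 1111111100001111
  ((b | ~a) & d) = 0101010100000101
  ((b | ~d) & ((b | ~a) & d)) = 0000010100000101
  (c & ((b | ~d) & ((b | ~a) & d))) = 0000000100000001
  ((c & ((b | ~d) & ((b | ~a) & d))) & a) = 0000000000000001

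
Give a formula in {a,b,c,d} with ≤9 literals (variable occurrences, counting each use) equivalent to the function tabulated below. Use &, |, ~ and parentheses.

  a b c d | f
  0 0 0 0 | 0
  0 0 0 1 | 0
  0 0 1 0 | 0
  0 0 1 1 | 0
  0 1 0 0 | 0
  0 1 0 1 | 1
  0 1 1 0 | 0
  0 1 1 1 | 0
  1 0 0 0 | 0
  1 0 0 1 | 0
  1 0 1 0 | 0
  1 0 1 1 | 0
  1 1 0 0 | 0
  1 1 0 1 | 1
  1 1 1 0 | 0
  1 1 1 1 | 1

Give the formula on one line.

  (d & b) = 0000010100000101
  ~c = 1100110011001100
  (~c & d) = 0100010001000100
  (a & b) = 0000000000001111
  ((~c & d) | (a & b)) = 0100010001001111
  (((~c & d) | (a & b)) | ~c) = 1100110011001111
  ((d & b) & (((~c & d) | (a & b)) | ~c)) = 0000010000000101

((d & b) & (((~c & d) | (a & b)) | ~c))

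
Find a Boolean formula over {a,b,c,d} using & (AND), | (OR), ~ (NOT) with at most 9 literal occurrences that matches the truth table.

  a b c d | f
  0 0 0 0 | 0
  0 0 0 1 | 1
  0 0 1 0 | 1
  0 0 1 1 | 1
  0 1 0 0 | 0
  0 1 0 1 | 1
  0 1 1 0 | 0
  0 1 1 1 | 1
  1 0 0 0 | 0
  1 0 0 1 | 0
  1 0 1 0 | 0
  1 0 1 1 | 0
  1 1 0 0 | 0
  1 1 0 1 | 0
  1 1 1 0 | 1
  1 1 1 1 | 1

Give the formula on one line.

  ~a = 1111111100000000
  (~a & d) = 0101010100000000
  ~b = 1111000011110000
  (a | ~b) = 1111000011111111
  (c & ~a) = 0011001100000000
  (b | (c & ~a)) = 0011111100001111
  ((a | ~b) & (b | (c & ~a))) = 0011000000001111
  (c | ~b) = 1111001111110011
  (((a | ~b) & (b | (c & ~a))) & (c | ~b)) = 0011000000000011
  ((~a & d) | (((a | ~b) & (b | (c & ~a))) & (c | ~b))) = 0111010100000011

((~a & d) | (((a | ~b) & (b | (c & ~a))) & (c | ~b)))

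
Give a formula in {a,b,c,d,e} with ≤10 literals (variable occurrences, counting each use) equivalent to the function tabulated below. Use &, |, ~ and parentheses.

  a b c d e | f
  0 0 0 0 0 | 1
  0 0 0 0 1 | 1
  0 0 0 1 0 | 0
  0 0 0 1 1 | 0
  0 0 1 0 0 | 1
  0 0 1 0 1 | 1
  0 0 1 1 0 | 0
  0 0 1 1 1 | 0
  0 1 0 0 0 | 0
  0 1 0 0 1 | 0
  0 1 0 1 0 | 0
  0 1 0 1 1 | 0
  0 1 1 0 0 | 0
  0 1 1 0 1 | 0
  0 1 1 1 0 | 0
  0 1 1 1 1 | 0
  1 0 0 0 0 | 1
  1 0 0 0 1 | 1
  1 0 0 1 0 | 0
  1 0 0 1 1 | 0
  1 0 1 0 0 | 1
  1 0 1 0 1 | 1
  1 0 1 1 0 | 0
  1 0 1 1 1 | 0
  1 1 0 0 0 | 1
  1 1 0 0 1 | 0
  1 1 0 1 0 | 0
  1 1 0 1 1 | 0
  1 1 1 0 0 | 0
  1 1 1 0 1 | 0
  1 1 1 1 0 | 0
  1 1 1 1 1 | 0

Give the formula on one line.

  ~d = 11001100110011001100110011001100
  ~b = 11111111000000001111111100000000
  (~d & ~b) = 11001100000000001100110000000000
  ~c = 11110000111100001111000011110000
  (~c & ~d) = 11000000110000001100000011000000
  (a & (~c & ~d)) = 00000000000000001100000011000000
  (c & ~d) = 00001100000011000000110000001100
  ~e = 10101010101010101010101010101010
  (~d & ~e) = 10001000100010001000100010001000
  ((c & ~d) | (~d & ~e)) = 10001100100011001000110010001100
  ((a & (~c & ~d)) & ((c & ~d) | (~d & ~e))) = 00000000000000001000000010000000
  ((~d & ~b) | ((a & (~c & ~d)) & ((c & ~d) | (~d & ~e)))) = 11001100000000001100110010000000

((~d & ~b) | ((a & (~c & ~d)) & ((c & ~d) | (~d & ~e))))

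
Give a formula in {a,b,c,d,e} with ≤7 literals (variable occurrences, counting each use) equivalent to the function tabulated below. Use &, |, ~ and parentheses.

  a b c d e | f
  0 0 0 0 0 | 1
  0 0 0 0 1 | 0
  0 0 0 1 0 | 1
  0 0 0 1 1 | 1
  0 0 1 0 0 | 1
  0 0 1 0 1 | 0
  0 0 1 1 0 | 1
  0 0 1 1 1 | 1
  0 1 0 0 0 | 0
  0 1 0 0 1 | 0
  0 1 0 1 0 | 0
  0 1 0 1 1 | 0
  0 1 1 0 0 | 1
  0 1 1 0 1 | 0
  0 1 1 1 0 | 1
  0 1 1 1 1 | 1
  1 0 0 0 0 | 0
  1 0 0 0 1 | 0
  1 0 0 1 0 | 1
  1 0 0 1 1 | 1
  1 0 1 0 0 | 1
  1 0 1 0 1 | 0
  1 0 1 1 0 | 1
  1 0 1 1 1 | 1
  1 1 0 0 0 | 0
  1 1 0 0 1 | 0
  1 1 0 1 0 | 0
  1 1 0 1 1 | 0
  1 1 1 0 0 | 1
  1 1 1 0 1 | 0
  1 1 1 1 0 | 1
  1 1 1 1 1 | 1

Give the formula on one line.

((c | ~b) & (((c | ~a) & ~e) | d))

  ~b = 11111111000000001111111100000000
  (c | ~b) = 11111111000011111111111100001111
  ~a = 11111111111111110000000000000000
  (c | ~a) = 11111111111111110000111100001111
  ~e = 10101010101010101010101010101010
  ((c | ~a) & ~e) = 10101010101010100000101000001010
  (((c | ~a) & ~e) | d) = 10111011101110110011101100111011
  ((c | ~b) & (((c | ~a) & ~e) | d)) = 10111011000010110011101100001011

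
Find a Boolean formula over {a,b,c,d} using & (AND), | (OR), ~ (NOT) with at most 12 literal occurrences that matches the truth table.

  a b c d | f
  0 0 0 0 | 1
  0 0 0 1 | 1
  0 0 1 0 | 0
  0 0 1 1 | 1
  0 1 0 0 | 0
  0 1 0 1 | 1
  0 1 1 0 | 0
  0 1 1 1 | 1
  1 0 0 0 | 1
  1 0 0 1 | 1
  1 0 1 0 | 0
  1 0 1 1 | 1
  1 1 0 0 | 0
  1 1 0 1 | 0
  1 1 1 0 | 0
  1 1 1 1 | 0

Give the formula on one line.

(((d & (~a | ~d)) | ~b) & (~c | ((b & ~a) | (~b & d))))

  ~a = 1111111100000000
  ~d = 1010101010101010
  (~a | ~d) = 1111111110101010
  (d & (~a | ~d)) = 0101010100000000
  ~b = 1111000011110000
  ((d & (~a | ~d)) | ~b) = 1111010111110000
  ~c = 1100110011001100
  (b & ~a) = 0000111100000000
  (~b & d) = 0101000001010000
  ((b & ~a) | (~b & d)) = 0101111101010000
  (~c | ((b & ~a) | (~b & d))) = 1101111111011100
  (((d & (~a | ~d)) | ~b) & (~c | ((b & ~a) | (~b & d)))) = 1101010111010000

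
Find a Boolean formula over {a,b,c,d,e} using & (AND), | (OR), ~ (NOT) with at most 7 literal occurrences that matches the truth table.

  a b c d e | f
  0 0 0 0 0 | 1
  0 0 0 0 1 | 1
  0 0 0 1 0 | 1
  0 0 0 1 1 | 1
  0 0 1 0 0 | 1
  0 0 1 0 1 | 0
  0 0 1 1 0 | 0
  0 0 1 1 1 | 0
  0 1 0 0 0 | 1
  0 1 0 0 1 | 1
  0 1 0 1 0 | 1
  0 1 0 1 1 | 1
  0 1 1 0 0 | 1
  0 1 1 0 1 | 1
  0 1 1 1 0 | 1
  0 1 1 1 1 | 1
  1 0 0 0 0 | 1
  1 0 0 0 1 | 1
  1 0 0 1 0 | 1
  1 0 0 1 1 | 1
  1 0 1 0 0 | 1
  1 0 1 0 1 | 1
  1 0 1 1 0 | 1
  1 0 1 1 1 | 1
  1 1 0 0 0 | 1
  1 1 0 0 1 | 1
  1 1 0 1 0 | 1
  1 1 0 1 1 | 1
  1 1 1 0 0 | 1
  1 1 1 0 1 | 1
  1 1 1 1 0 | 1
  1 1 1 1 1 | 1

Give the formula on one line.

  (a | b) = 00000000111111111111111111111111
  ~d = 11001100110011001100110011001100
  ~e = 10101010101010101010101010101010
  (~d & ~e) = 10001000100010001000100010001000
  ((a | b) | (~d & ~e)) = 10001000111111111111111111111111
  ~c = 11110000111100001111000011110000
  (((a | b) | (~d & ~e)) | ~c) = 11111000111111111111111111111111

(((a | b) | (~d & ~e)) | ~c)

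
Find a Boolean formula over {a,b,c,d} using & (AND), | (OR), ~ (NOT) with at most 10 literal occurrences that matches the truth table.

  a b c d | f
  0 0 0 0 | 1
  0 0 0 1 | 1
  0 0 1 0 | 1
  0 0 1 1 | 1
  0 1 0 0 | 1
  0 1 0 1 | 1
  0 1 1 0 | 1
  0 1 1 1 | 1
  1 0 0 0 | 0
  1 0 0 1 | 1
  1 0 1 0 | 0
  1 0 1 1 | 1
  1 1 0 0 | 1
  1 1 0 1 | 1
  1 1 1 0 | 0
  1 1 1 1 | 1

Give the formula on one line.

  ~a = 1111111100000000
  ~b = 1111000011110000
  ~c = 1100110011001100
  (~b | ~c) = 1111110011111100
  (~a & (~b | ~c)) = 1111110000000000
  (~a & b) = 0000111100000000
  ((~a & (~b | ~c)) & (~a & b)) = 0000110000000000
  (((~a & (~b | ~c)) & (~a & b)) | d) = 0101110101010101
  (b & ~c) = 0000110000001100
  (~a | (b & ~c)) = 1111111100001100
  ((((~a & (~b | ~c)) & (~a & b)) | d) | (~a | (b & ~c))) = 1111111101011101

((((~a & (~b | ~c)) & (~a & b)) | d) | (~a | (b & ~c)))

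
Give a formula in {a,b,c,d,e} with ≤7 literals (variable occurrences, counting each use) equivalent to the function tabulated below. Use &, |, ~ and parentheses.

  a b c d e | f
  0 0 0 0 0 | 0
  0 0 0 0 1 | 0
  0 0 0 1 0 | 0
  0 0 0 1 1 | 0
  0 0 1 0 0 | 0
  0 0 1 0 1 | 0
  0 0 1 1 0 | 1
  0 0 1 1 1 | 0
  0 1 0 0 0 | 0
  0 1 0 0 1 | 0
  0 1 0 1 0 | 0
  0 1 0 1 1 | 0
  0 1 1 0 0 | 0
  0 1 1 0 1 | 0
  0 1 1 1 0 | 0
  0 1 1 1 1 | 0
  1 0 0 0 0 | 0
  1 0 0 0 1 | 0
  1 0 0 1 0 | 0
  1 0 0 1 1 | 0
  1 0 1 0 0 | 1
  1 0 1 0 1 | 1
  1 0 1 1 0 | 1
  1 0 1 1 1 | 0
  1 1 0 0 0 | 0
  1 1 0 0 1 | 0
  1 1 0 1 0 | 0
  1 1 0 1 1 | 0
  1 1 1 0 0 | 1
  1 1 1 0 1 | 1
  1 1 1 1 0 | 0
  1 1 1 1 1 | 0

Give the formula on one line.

(c & ((~b & (d & ~e)) | (~d & a)))

  ~b = 11111111000000001111111100000000
  ~e = 10101010101010101010101010101010
  (d & ~e) = 00100010001000100010001000100010
  (~b & (d & ~e)) = 00100010000000000010001000000000
  ~d = 11001100110011001100110011001100
  (~d & a) = 00000000000000001100110011001100
  ((~b & (d & ~e)) | (~d & a)) = 00100010000000001110111011001100
  (c & ((~b & (d & ~e)) | (~d & a))) = 00000010000000000000111000001100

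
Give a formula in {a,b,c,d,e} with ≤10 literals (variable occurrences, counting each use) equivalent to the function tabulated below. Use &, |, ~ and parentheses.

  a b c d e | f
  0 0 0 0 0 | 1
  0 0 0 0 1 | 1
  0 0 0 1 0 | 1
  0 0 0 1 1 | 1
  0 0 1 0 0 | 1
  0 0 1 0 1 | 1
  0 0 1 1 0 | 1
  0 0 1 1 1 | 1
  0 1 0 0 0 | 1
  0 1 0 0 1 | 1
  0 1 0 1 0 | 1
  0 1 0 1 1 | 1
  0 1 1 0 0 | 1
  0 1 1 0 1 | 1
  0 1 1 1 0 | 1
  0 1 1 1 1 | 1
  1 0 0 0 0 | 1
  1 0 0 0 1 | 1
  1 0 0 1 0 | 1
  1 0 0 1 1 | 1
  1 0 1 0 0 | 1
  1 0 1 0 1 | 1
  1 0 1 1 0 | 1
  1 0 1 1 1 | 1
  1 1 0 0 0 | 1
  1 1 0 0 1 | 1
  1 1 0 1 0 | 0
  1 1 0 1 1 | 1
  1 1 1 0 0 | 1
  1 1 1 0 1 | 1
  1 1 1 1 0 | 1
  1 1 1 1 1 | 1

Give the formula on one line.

  ~b = 11111111000000001111111100000000
  (~b | e) = 11111111010101011111111101010101
  ~d = 11001100110011001100110011001100
  ((~b | e) | ~d) = 11111111110111011111111111011101
  (a & ~d) = 00000000000000001100110011001100
  ~a = 11111111111111110000000000000000
  (~a | c) = 11111111111111110000111100001111
  ((a & ~d) | (~a | c)) = 11111111111111111100111111001111
  (((a & ~d) | (~a | c)) & b) = 00000000111111110000000011001111
  (c | (((a & ~d) | (~a | c)) & b)) = 00001111111111110000111111001111
  (((~b | e) | ~d) | (c | (((a & ~d) | (~a | c)) & b))) = 11111111111111111111111111011111

(((~b | e) | ~d) | (c | (((a & ~d) | (~a | c)) & b)))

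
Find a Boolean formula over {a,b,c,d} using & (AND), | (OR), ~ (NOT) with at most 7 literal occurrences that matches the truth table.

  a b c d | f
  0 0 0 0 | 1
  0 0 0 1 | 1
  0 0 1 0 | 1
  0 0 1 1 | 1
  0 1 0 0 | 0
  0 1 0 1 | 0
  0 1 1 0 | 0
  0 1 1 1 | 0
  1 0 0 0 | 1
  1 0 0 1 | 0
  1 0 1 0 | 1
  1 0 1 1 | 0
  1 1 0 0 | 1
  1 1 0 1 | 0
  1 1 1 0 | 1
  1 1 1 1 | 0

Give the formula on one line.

(((a & b) | ~b) & (~d | ~a))

  (a & b) = 0000000000001111
  ~b = 1111000011110000
  ((a & b) | ~b) = 1111000011111111
  ~d = 1010101010101010
  ~a = 1111111100000000
  (~d | ~a) = 1111111110101010
  (((a & b) | ~b) & (~d | ~a)) = 1111000010101010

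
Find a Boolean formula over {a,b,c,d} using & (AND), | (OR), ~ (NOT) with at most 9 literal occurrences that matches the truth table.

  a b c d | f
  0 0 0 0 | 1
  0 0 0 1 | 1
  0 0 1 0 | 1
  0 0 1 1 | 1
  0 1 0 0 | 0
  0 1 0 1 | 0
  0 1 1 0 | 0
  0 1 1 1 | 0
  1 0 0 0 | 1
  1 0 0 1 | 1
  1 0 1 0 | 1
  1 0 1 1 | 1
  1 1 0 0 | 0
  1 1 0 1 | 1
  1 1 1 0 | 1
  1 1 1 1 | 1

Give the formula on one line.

  ~b = 1111000011110000
  ~c = 1100110011001100
  (a | ~c) = 1100110011111111
  ((a | ~c) & d) = 0100010001010101
  (~b | ((a | ~c) & d)) = 1111010011110101
  (~b | a) = 1111000011111111
  ((~b | ((a | ~c) & d)) & (~b | a)) = 1111000011110101
  (c & a) = 0000000000110011
  (((~b | ((a | ~c) & d)) & (~b | a)) | (c & a)) = 1111000011110111

(((~b | ((a | ~c) & d)) & (~b | a)) | (c & a))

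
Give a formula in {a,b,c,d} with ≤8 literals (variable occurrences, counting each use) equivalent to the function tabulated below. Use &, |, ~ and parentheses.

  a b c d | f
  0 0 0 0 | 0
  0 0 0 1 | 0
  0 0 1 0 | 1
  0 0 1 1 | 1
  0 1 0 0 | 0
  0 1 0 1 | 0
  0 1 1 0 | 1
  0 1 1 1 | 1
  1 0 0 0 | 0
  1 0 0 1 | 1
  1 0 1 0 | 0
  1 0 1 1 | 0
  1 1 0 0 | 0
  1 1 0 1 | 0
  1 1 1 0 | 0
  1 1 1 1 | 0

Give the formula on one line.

  ~c = 1100110011001100
  ~b = 1111000011110000
  (d & ~b) = 0101000001010000
  ((d & ~b) | c) = 0111001101110011
  (((d & ~b) | c) & ~b) = 0111000001110000
  (~c & (((d & ~b) | c) & ~b)) = 0100000001000000
  ((~c & (((d & ~b) | c) & ~b)) & a) = 0000000001000000
  ~a = 1111111100000000
  (~a & c) = 0011001100000000
  (((~c & (((d & ~b) | c) & ~b)) & a) | (~a & c)) = 0011001101000000

(((~c & (((d & ~b) | c) & ~b)) & a) | (~a & c))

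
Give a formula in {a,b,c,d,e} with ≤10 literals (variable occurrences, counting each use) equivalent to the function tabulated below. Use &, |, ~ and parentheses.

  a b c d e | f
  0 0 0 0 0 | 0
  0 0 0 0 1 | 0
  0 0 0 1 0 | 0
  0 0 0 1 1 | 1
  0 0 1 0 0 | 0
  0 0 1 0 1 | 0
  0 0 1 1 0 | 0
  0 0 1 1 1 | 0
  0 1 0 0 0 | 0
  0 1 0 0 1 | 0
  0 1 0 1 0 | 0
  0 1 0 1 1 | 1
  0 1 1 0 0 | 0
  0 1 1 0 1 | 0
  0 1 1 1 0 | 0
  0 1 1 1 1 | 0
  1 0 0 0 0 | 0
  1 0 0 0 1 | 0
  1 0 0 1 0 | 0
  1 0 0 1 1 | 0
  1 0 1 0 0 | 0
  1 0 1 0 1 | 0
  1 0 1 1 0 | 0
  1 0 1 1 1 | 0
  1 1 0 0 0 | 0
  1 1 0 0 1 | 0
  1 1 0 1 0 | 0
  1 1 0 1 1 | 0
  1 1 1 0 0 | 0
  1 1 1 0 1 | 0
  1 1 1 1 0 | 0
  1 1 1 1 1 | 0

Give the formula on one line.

(~a & (((d & e) & ~c) | (((~a | ~b) & a) & (d | ~c))))

  ~a = 11111111111111110000000000000000
  (d & e) = 00010001000100010001000100010001
  ~c = 11110000111100001111000011110000
  ((d & e) & ~c) = 00010000000100000001000000010000
  ~b = 11111111000000001111111100000000
  (~a | ~b) = 11111111111111111111111100000000
  ((~a | ~b) & a) = 00000000000000001111111100000000
  (d | ~c) = 11110011111100111111001111110011
  (((~a | ~b) & a) & (d | ~c)) = 00000000000000001111001100000000
  (((d & e) & ~c) | (((~a | ~b) & a) & (d | ~c))) = 00010000000100001111001100010000
  (~a & (((d & e) & ~c) | (((~a | ~b) & a) & (d | ~c)))) = 00010000000100000000000000000000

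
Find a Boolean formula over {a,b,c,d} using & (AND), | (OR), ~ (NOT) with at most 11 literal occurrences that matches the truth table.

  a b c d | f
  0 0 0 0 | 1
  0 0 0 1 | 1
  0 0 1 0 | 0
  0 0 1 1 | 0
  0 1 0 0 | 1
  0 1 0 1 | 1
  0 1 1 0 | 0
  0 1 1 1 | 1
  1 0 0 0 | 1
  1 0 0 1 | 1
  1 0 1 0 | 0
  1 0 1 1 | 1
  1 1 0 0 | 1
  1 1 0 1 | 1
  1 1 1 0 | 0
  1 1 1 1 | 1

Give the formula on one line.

  ~c = 1100110011001100
  (b & d) = 0000010100000101
  ~a = 1111111100000000
  (d & a) = 0000000001010101
  ~b = 1111000011110000
  ((d & a) | ~b) = 1111000011110101
  (~a & ((d & a) | ~b)) = 1111000000000000
  ((~a & ((d & a) | ~b)) | d) = 1111010101010101
  (((~a & ((d & a) | ~b)) | d) & a) = 0000000001010101
  ((b & d) | (((~a & ((d & a) | ~b)) | d) & a)) = 0000010101010101
  (~c | ((b & d) | (((~a & ((d & a) | ~b)) | d) & a))) = 1100110111011101

(~c | ((b & d) | (((~a & ((d & a) | ~b)) | d) & a)))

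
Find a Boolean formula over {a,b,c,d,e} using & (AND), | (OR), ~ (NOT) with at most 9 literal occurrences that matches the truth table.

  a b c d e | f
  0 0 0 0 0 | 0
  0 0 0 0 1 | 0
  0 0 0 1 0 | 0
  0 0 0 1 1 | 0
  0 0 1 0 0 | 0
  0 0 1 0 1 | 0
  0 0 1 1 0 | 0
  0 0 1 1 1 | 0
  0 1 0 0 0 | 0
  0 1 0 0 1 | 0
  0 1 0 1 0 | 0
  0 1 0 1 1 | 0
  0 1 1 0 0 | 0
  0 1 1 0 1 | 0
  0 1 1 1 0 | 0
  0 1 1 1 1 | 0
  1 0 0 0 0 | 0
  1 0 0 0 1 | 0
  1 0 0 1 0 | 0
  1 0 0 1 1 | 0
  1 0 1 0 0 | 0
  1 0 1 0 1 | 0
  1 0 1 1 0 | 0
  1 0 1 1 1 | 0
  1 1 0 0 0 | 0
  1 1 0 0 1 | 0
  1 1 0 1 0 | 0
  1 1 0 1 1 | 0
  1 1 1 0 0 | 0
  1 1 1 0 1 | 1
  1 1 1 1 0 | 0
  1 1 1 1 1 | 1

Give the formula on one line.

((((c & e) | ~c) & a) & ((c & b) & (~d | e)))

  (c & e) = 00000101000001010000010100000101
  ~c = 11110000111100001111000011110000
  ((c & e) | ~c) = 11110101111101011111010111110101
  (((c & e) | ~c) & a) = 00000000000000001111010111110101
  (c & b) = 00000000000011110000000000001111
  ~d = 11001100110011001100110011001100
  (~d | e) = 11011101110111011101110111011101
  ((c & b) & (~d | e)) = 00000000000011010000000000001101
  ((((c & e) | ~c) & a) & ((c & b) & (~d | e))) = 00000000000000000000000000000101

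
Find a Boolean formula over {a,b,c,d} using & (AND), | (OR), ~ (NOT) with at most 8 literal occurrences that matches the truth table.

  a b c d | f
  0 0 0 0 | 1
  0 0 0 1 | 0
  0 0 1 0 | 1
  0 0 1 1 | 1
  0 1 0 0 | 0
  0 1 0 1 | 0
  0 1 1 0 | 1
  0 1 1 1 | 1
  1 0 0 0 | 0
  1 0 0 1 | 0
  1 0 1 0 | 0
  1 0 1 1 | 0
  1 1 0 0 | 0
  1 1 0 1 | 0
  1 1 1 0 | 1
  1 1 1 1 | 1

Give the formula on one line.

  ~b = 1111000011110000
  (~b | c) = 1111001111110011
  ~d = 1010101010101010
  (~d | b) = 1010111110101111
  ((~b | c) & (~d | b)) = 1010001110100011
  (((~b | c) & (~d | b)) | c) = 1011001110110011
  ~a = 1111111100000000
  (b | ~a) = 1111111100001111
  ((((~b | c) & (~d | b)) | c) & (b | ~a)) = 1011001100000011

((((~b | c) & (~d | b)) | c) & (b | ~a))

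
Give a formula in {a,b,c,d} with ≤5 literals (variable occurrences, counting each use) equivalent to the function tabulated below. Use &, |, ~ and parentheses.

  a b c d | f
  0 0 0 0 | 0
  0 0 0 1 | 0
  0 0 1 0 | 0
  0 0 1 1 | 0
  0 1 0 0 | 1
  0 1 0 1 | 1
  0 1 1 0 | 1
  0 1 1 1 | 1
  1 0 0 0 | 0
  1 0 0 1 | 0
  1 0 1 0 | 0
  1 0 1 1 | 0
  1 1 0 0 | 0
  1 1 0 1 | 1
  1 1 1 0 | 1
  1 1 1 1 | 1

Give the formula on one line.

  (c & b) = 0000001100000011
  ~a = 1111111100000000
  (~a | d) = 1111111101010101
  ((~a | d) & b) = 0000111100000101
  ((c & b) | ((~a | d) & b)) = 0000111100000111

((c & b) | ((~a | d) & b))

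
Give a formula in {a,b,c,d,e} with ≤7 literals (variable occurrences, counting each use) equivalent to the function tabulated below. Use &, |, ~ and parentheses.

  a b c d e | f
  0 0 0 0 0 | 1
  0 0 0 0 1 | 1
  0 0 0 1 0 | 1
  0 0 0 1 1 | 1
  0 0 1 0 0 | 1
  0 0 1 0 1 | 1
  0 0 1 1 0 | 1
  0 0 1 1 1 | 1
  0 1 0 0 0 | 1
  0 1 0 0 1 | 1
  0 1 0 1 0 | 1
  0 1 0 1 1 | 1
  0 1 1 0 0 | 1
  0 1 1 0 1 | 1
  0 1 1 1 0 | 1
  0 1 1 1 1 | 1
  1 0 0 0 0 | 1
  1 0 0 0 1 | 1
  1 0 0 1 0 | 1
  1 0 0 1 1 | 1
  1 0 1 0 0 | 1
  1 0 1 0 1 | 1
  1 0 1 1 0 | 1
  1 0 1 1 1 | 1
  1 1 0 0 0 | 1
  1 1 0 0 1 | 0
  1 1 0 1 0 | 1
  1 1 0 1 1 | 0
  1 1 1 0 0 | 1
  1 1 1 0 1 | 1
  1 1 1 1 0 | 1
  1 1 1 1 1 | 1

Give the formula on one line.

((~a & b) | (~b | ((~e | a) & (~e | c))))

  ~a = 11111111111111110000000000000000
  (~a & b) = 00000000111111110000000000000000
  ~b = 11111111000000001111111100000000
  ~e = 10101010101010101010101010101010
  (~e | a) = 10101010101010101111111111111111
  (~e | c) = 10101111101011111010111110101111
  ((~e | a) & (~e | c)) = 10101010101010101010111110101111
  (~b | ((~e | a) & (~e | c))) = 11111111101010101111111110101111
  ((~a & b) | (~b | ((~e | a) & (~e | c)))) = 11111111111111111111111110101111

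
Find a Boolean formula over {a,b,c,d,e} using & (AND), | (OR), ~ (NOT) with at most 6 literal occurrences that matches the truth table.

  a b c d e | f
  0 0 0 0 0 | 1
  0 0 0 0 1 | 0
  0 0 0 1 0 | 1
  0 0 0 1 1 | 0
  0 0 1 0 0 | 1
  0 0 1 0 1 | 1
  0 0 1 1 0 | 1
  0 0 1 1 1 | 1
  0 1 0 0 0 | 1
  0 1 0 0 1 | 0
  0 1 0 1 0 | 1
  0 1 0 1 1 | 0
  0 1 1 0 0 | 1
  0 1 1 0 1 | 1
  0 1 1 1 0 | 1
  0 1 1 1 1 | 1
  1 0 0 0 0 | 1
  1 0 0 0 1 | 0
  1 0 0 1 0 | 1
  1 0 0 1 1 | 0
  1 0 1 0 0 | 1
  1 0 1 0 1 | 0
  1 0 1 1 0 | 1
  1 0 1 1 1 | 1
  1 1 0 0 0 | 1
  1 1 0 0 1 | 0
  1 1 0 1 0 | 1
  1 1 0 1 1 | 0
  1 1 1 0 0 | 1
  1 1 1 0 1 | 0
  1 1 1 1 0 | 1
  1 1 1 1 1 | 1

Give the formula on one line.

(~e | ((c & e) & (d | ~a)))

  ~e = 10101010101010101010101010101010
  (c & e) = 00000101000001010000010100000101
  ~a = 11111111111111110000000000000000
  (d | ~a) = 11111111111111110011001100110011
  ((c & e) & (d | ~a)) = 00000101000001010000000100000001
  (~e | ((c & e) & (d | ~a))) = 10101111101011111010101110101011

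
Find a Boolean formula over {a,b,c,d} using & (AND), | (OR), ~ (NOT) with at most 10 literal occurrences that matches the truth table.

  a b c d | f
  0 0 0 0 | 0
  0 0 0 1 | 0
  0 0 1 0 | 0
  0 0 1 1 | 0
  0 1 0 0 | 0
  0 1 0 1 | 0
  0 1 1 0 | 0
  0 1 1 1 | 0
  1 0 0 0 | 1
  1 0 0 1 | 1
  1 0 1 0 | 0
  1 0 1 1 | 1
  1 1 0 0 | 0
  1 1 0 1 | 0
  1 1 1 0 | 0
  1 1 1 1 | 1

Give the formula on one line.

(a & ((~c | d) & ((~b | (~a & d)) | (d & (c & a)))))

  ~c = 1100110011001100
  (~c | d) = 1101110111011101
  ~b = 1111000011110000
  ~a = 1111111100000000
  (~a & d) = 0101010100000000
  (~b | (~a & d)) = 1111010111110000
  (c & a) = 0000000000110011
  (d & (c & a)) = 0000000000010001
  ((~b | (~a & d)) | (d & (c & a))) = 1111010111110001
  ((~c | d) & ((~b | (~a & d)) | (d & (c & a)))) = 1101010111010001
  (a & ((~c | d) & ((~b | (~a & d)) | (d & (c & a))))) = 0000000011010001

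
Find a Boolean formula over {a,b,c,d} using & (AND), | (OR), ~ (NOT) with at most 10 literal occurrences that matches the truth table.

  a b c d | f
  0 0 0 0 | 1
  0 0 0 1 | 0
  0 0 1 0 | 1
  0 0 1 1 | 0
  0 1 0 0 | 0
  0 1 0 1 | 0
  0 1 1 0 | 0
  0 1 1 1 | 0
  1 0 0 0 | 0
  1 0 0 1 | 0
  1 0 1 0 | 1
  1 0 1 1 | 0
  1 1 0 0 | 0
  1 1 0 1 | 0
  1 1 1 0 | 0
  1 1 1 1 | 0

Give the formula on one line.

(((c & (~d | ~c)) & ~b) | ((~d & (d | ~a)) & ~b))

  ~d = 1010101010101010
  ~c = 1100110011001100
  (~d | ~c) = 1110111011101110
  (c & (~d | ~c)) = 0010001000100010
  ~b = 1111000011110000
  ((c & (~d | ~c)) & ~b) = 0010000000100000
  ~a = 1111111100000000
  (d | ~a) = 1111111101010101
  (~d & (d | ~a)) = 1010101000000000
  ((~d & (d | ~a)) & ~b) = 1010000000000000
  (((c & (~d | ~c)) & ~b) | ((~d & (d | ~a)) & ~b)) = 1010000000100000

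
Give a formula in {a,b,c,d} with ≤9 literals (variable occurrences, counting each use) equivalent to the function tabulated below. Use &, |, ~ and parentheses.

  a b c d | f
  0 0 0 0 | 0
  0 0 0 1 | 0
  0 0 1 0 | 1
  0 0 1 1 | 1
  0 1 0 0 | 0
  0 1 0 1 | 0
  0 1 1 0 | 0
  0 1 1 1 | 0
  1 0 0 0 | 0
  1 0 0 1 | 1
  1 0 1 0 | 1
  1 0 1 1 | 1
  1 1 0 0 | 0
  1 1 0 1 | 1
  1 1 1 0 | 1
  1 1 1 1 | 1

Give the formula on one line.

  ~b = 1111000011110000
  (~b | a) = 1111000011111111
  (c & (~b | a)) = 0011000000110011
  ~c = 1100110011001100
  (a & ~c) = 0000000011001100
  ((a & ~c) & d) = 0000000001000100
  ((c & (~b | a)) | ((a & ~c) & d)) = 0011000001110111

((c & (~b | a)) | ((a & ~c) & d))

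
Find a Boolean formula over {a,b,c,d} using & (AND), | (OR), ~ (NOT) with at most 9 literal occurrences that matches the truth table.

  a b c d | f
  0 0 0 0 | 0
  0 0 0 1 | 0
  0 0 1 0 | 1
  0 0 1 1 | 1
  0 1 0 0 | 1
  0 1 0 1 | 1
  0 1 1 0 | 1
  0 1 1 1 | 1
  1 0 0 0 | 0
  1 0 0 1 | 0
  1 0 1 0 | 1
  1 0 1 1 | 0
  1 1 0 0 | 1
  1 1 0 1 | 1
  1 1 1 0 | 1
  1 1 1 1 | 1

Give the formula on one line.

(b | ((((c | b) & ~b) & ~d) | ((a | c) & ~a)))

  (c | b) = 0011111100111111
  ~b = 1111000011110000
  ((c | b) & ~b) = 0011000000110000
  ~d = 1010101010101010
  (((c | b) & ~b) & ~d) = 0010000000100000
  (a | c) = 0011001111111111
  ~a = 1111111100000000
  ((a | c) & ~a) = 0011001100000000
  ((((c | b) & ~b) & ~d) | ((a | c) & ~a)) = 0011001100100000
  (b | ((((c | b) & ~b) & ~d) | ((a | c) & ~a))) = 0011111100101111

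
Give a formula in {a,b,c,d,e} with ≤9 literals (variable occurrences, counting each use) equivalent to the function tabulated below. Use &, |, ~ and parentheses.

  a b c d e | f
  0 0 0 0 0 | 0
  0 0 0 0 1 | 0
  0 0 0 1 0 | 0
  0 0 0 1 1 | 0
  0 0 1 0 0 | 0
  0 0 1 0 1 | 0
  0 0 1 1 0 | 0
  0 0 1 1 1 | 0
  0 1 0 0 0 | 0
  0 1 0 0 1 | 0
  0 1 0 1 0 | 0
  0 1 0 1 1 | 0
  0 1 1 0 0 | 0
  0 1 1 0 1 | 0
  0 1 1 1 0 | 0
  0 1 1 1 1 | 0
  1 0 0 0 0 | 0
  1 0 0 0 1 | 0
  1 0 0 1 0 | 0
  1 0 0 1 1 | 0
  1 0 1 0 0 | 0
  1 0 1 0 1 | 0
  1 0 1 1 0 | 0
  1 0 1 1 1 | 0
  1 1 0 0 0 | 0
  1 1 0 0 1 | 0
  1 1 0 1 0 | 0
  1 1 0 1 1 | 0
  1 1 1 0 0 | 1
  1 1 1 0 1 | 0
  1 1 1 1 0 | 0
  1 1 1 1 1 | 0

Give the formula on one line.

(((c & ~d) & (((d | e) | ~a) | b)) & (a & ~e))

  ~d = 11001100110011001100110011001100
  (c & ~d) = 00001100000011000000110000001100
  (d | e) = 01110111011101110111011101110111
  ~a = 11111111111111110000000000000000
  ((d | e) | ~a) = 11111111111111110111011101110111
  (((d | e) | ~a) | b) = 11111111111111110111011111111111
  ((c & ~d) & (((d | e) | ~a) | b)) = 00001100000011000000010000001100
  ~e = 10101010101010101010101010101010
  (a & ~e) = 00000000000000001010101010101010
  (((c & ~d) & (((d | e) | ~a) | b)) & (a & ~e)) = 00000000000000000000000000001000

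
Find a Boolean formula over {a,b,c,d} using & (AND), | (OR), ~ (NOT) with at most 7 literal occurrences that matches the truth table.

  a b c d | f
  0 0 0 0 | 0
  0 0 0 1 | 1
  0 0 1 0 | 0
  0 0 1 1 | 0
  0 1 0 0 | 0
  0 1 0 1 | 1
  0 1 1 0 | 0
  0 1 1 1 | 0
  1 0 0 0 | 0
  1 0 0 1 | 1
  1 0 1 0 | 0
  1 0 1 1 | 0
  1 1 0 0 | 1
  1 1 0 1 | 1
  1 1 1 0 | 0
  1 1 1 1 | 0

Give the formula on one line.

((((~b | (a & ~c)) & b) | d) & ~c)

  ~b = 1111000011110000
  ~c = 1100110011001100
  (a & ~c) = 0000000011001100
  (~b | (a & ~c)) = 1111000011111100
  ((~b | (a & ~c)) & b) = 0000000000001100
  (((~b | (a & ~c)) & b) | d) = 0101010101011101
  ((((~b | (a & ~c)) & b) | d) & ~c) = 0100010001001100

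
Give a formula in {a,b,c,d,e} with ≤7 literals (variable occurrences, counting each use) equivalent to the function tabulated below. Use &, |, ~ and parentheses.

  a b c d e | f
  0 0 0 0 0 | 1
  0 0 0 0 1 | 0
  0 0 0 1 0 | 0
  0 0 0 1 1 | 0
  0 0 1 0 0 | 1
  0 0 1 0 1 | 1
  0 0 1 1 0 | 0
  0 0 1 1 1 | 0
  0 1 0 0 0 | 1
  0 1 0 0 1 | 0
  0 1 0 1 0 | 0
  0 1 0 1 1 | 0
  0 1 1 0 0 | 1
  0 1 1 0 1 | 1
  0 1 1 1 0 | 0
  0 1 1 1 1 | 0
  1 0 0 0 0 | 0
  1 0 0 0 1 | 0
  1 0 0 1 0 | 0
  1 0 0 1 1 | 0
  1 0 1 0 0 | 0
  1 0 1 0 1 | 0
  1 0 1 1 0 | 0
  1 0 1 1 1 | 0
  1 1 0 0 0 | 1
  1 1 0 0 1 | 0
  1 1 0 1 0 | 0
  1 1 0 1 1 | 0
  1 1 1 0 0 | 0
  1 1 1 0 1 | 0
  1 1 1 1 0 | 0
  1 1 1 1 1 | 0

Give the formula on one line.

  ~d = 11001100110011001100110011001100
  ~c = 11110000111100001111000011110000
  (b & ~c) = 00000000111100000000000011110000
  ((b & ~c) | d) = 00110011111100110011001111110011
  ~a = 11111111111111110000000000000000
  (((b & ~c) | d) | ~a) = 11111111111111110011001111110011
  ~e = 10101010101010101010101010101010
  (c | ~e) = 10101111101011111010111110101111
  ((((b & ~c) | d) | ~a) & (c | ~e)) = 10101111101011110010001110100011
  (~d & ((((b & ~c) | d) | ~a) & (c | ~e))) = 10001100100011000000000010000000

(~d & ((((b & ~c) | d) | ~a) & (c | ~e)))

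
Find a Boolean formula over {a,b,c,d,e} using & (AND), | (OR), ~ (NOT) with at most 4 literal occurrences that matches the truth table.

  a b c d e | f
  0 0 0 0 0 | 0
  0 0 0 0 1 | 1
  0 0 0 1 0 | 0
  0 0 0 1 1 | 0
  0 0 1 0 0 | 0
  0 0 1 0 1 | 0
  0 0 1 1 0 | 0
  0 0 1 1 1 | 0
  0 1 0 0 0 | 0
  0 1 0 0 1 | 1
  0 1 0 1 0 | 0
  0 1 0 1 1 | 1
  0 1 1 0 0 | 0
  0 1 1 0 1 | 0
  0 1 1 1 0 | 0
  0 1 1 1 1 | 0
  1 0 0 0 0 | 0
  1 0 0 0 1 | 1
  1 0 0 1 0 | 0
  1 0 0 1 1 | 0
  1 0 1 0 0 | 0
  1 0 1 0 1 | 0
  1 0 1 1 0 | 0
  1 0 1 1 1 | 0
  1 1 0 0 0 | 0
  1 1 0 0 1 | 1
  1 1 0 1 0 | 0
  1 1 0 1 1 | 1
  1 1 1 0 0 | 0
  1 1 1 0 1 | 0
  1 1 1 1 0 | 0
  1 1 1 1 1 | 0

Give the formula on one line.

  ~c = 11110000111100001111000011110000
  ~d = 11001100110011001100110011001100
  (~d | b) = 11001100111111111100110011111111
  (~c & (~d | b)) = 11000000111100001100000011110000
  (e & (~c & (~d | b))) = 01000000010100000100000001010000

(e & (~c & (~d | b)))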